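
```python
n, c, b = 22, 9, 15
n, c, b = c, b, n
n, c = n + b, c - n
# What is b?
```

Trace:
`n, c, b = 22, 9, 15` → n = 22; c = 9; b = 15
`n, c, b = c, b, n` → n = 9; c = 15; b = 22
`n, c = n + b, c - n` → n = 31; c = 6
So b = 22

Answer: 22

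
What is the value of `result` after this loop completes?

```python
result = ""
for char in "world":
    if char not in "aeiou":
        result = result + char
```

Remove vowels from 'world'
`result` takes the values: "" → "w" → "wr" → "wrl" → "wrld"

Answer: "wrld"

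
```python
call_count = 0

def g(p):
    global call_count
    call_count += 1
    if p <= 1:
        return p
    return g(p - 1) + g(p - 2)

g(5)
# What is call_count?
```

Calls(p) = 1 + Calls(p-1) + Calls(p-2); Calls(0)=Calls(1)=1. For p=5 this gives 15.

Answer: 15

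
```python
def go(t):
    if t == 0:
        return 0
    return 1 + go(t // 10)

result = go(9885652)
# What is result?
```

Count of digits of 9885652: 7

Answer: 7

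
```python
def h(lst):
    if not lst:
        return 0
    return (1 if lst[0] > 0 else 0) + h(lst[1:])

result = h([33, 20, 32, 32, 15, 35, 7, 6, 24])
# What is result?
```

Count of positive elements in [33, 20, 32, 32, 15, 35, 7, 6, 24] = 9

Answer: 9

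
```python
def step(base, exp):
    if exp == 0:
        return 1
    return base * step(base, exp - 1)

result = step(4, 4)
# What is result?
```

step(4, 4) = 4 * 4 * 4 * 4 = 256

Answer: 256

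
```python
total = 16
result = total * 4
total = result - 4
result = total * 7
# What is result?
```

Trace:
`total = 16` → total = 16
`result = total * 4` → result = 64
`total = result - 4` → total = 60
`result = total * 7` → result = 420
So result = 420

Answer: 420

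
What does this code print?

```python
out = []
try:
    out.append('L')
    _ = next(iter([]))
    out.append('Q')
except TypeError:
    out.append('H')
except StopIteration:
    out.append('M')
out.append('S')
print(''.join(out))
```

Execution trace: 'L' (try body) → 'M' (except StopIteration) → 'S' (after the try/except). Output: LMS

Answer: LMS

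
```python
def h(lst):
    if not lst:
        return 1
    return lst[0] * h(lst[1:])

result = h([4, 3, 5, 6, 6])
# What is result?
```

Product over [4, 3, 5, 6, 6] = 4 * 3 * 5 * 6 * 6 = 2160

Answer: 2160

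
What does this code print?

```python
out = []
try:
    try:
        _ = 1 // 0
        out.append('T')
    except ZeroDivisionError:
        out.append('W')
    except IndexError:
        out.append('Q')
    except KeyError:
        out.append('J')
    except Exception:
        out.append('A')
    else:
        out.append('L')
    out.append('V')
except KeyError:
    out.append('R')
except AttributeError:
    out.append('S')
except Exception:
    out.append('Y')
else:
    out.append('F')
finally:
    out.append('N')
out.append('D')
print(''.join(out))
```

Execution trace: 'W' (inner except ZeroDivisionError) → 'V' (try body, no exception) → 'F' (else) → 'N' (finally) → 'D' (after the try/except). Output: WVFND

Answer: WVFND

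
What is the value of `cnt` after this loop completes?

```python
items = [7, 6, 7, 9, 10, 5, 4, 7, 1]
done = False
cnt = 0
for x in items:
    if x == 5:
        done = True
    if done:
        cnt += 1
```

Count elements after first 5 in [7, 6, 7, 9, 10, 5, 4, 7, 1]
`cnt` takes the values: 0 → 1 → 2 → 3 → 4

Answer: 4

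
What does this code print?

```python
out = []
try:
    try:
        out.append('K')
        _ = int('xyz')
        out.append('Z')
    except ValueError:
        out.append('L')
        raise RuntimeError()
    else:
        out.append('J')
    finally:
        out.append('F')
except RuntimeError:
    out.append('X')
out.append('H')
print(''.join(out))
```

Execution trace: 'K' (try body) → 'L' (except ValueError) → 'F' (finally) → 'X' (outer except RuntimeError) → 'H' (after the try/except). Output: KLFXH

Answer: KLFXH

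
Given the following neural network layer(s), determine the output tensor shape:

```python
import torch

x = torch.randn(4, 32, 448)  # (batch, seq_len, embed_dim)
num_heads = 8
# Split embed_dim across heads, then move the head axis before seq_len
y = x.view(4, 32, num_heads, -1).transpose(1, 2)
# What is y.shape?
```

Input: (4, 32, 448) -> head_dim = 448 // 8 = 56; after view: (4, 32, 8, 56) -> after transpose(1, 2): (4, 8, 32, 56) -> Output: (4, 8, 32, 56)

Answer: (4, 8, 32, 56)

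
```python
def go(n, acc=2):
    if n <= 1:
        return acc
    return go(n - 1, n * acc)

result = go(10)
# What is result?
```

Accumulator trace (n, acc): (10, 2) -> (9, 20) -> (8, 180) -> (7, 1440) -> (6, 10080) -> (5, 60480) -> (4, 302400) -> (3, 1209600) -> (2, 3628800) -> (1, 7257600) -> return 7257600

Answer: 7257600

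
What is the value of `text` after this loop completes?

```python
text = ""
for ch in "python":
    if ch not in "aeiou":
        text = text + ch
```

Remove vowels from 'python'
`text` takes the values: "" → "p" → "py" → "pyt" → "pyth" → "pythn"

Answer: "pythn"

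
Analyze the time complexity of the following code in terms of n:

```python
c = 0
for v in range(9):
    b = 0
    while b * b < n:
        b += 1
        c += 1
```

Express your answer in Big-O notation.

Each loop level contributes: 1 × √n. Multiplying the contributions gives O(√n).

Answer: O(√n)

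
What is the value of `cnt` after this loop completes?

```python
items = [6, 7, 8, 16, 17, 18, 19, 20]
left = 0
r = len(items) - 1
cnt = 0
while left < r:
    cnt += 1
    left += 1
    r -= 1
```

Iterations until pointers meet (list length 8)
`cnt` takes the values: 0 → 1 → 2 → 3 → 4

Answer: 4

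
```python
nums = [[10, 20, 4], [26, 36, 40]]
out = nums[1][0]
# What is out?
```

Trace:
`nums = [[10, 20, 4], [26, 36, 40]]` → nums = [[10, 20, 4], [26, 36, 40]]
`out = nums[1][0]` → out = 26
So out = 26

Answer: 26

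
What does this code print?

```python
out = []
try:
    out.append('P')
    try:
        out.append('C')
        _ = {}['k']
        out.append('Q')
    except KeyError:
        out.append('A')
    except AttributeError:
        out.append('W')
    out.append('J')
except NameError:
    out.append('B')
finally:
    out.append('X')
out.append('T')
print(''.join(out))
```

Execution trace: 'P' (try body) → 'C' (inner try body) → 'A' (inner except KeyError) → 'J' (try body, no exception) → 'X' (finally) → 'T' (after the try/except). Output: PCAJXT

Answer: PCAJXT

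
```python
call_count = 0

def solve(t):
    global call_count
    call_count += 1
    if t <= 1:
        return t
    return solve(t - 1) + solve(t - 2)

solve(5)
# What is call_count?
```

Calls(t) = 1 + Calls(t-1) + Calls(t-2); Calls(0)=Calls(1)=1. For t=5 this gives 15.

Answer: 15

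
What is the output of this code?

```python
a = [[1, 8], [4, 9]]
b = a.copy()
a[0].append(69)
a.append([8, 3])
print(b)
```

Key concept: shallow copy with nested lists.
Step by step:
`a = [[1, 8], [4, 9]]` → a = [[1, 8], [4, 9]]
`b = a.copy()` → b = [[1, 8], [4, 9]]
`a[0].append(69)` → a = [[1, 8, 69], [4, 9]]; b = [[1, 8, 69], [4, 9]]
`a.append([8, 3])` → a = [[1, 8, 69], [4, 9], [8, 3]]
`print(b)` → prints [[1, 8, 69], [4, 9]]

Answer: [[1, 8, 69], [4, 9]]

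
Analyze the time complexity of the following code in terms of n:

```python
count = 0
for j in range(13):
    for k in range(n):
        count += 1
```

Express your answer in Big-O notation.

Each loop level contributes: 1 × n. Multiplying the contributions gives O(n).

Answer: O(n)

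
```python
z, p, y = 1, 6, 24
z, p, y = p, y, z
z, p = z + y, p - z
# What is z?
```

Trace:
`z, p, y = 1, 6, 24` → z = 1; p = 6; y = 24
`z, p, y = p, y, z` → z = 6; p = 24; y = 1
`z, p = z + y, p - z` → z = 7; p = 18
So z = 7

Answer: 7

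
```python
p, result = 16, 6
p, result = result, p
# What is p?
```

Trace:
`p, result = 16, 6` → p = 16; result = 6
`p, result = result, p` → p = 6; result = 16
So p = 6

Answer: 6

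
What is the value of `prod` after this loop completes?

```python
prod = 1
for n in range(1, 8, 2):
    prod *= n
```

Product of 1, 3, 5, ... up to 7
`prod` takes the values: 1 → 3 → 15 → 105

Answer: 105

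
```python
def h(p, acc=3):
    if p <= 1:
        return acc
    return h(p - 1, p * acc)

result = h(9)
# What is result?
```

Accumulator trace (n, acc): (9, 3) -> (8, 27) -> (7, 216) -> (6, 1512) -> (5, 9072) -> (4, 45360) -> (3, 181440) -> (2, 544320) -> (1, 1088640) -> return 1088640

Answer: 1088640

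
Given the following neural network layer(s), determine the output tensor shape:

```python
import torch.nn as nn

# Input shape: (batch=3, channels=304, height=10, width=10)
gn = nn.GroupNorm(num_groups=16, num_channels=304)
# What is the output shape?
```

Input: (3, 304, 10, 10) -> Output: (3, 304, 10, 10)

Answer: (3, 304, 10, 10)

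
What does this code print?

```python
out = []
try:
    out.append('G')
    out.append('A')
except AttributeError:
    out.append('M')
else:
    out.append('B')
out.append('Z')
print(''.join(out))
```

Execution trace: 'G' (try body) → 'A' (try body, no exception) → 'B' (else) → 'Z' (after the try/except). Output: GABZ

Answer: GABZ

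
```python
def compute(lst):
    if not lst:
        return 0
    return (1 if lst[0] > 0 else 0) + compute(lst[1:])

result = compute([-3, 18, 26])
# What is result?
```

Count of positive elements in [-3, 18, 26] = 2

Answer: 2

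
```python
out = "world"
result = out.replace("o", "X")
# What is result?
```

Trace:
`out = "world"` → out = 'world'
`result = out.replace("o", "X")` → result = 'wXrld'
So result = 'wXrld'

Answer: 'wXrld'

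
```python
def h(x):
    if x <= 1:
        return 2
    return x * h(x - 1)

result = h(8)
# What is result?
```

h(8) = 8 * 7 * 6 * 5 * 4 * 3 * 2 * 2 = 80640

Answer: 80640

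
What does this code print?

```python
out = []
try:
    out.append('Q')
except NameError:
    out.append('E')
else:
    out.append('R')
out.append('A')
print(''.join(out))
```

Execution trace: 'Q' (try body, no exception) → 'R' (else) → 'A' (after the try/except). Output: QRA

Answer: QRA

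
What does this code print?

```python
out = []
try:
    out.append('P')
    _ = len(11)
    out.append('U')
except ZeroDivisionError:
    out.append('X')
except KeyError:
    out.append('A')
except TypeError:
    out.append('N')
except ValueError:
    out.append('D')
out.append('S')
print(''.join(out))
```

Execution trace: 'P' (try body) → 'N' (except TypeError) → 'S' (after the try/except). Output: PNS

Answer: PNS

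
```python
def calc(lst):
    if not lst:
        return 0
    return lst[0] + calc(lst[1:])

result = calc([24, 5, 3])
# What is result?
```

24 + 5 + 3 + 0 = 32

Answer: 32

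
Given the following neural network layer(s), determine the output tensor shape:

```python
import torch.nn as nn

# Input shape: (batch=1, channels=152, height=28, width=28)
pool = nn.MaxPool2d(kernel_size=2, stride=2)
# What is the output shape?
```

Input: (1, 152, 28, 28) -> Output: (1, 152, 14, 14)

Answer: (1, 152, 14, 14)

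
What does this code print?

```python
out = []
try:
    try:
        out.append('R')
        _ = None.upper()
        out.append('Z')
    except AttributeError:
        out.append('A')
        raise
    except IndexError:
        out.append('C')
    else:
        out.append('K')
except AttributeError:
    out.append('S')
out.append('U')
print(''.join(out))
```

Execution trace: 'R' (inner try body) → 'A' (inner except AttributeError) → 'S' (outer except AttributeError) → 'U' (after the try/except). Output: RASU

Answer: RASU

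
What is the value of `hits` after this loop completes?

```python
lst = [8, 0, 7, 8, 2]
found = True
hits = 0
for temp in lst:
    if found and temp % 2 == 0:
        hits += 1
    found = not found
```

Count even values at even positions
`hits` takes the values: 0 → 1 → 2

Answer: 2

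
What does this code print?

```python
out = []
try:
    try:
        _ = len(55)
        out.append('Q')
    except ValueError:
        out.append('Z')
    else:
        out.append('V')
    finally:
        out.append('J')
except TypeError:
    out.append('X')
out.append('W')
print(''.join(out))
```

Execution trace: 'J' (finally) → 'X' (outer except TypeError) → 'W' (after the try/except). Output: JXW

Answer: JXW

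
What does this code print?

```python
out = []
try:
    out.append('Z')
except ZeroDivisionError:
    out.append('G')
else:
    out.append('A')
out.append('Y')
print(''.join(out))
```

Execution trace: 'Z' (try body, no exception) → 'A' (else) → 'Y' (after the try/except). Output: ZAY

Answer: ZAY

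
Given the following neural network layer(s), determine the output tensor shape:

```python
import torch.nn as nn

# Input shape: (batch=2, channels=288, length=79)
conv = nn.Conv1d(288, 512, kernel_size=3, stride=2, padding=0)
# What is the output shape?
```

Input: (2, 288, 79) -> Output: (2, 512, 39)

Answer: (2, 512, 39)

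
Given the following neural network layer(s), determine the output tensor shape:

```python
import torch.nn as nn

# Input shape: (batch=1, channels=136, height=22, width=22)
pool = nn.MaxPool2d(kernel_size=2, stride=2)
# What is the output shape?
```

Input: (1, 136, 22, 22) -> Output: (1, 136, 11, 11)

Answer: (1, 136, 11, 11)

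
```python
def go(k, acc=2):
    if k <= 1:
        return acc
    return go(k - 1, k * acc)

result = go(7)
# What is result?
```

Accumulator trace (n, acc): (7, 2) -> (6, 14) -> (5, 84) -> (4, 420) -> (3, 1680) -> (2, 5040) -> (1, 10080) -> return 10080

Answer: 10080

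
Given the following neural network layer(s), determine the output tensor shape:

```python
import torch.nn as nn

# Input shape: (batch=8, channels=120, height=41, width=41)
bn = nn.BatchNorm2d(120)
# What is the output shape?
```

Input: (8, 120, 41, 41) -> Output: (8, 120, 41, 41)

Answer: (8, 120, 41, 41)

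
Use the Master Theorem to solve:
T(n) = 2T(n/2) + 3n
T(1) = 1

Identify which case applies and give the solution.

a=2, b=2, f(n)=3n. log_2(2) = 1. Since c=1 = 1, Case 2 applies: T(n) = Θ(n^log_b(a) · log n) = O(n log n).

Answer: O(n log n) - Case 2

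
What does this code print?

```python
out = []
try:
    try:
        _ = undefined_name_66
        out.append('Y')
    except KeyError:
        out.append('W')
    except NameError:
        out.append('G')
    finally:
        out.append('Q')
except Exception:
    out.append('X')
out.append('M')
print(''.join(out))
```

Execution trace: 'G' (inner except NameError) → 'Q' (inner finally) → 'M' (after the try/except). Output: GQM

Answer: GQM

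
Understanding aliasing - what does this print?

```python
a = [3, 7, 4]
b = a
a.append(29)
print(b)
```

Key concept: basic list aliasing.
Step by step:
`a = [3, 7, 4]` → a = [3, 7, 4]
`b = a` → b = [3, 7, 4] (same object as a)
`a.append(29)` → a = [3, 7, 4, 29] (same object as b); b = [3, 7, 4, 29] (same object as a)
`print(b)` → prints [3, 7, 4, 29]

Answer: [3, 7, 4, 29]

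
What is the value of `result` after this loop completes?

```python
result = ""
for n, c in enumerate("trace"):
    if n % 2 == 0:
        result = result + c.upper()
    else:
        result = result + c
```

Uppercase even positions in 'trace'
`result` takes the values: "" → "T" → "Tr" → "TrA" → "TrAc" → "TrAcE"

Answer: "TrAcE"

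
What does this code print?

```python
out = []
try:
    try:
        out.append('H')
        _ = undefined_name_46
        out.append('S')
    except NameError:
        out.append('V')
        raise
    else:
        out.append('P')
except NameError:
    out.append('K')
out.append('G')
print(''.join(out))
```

Execution trace: 'H' (inner try body) → 'V' (inner except NameError) → 'K' (outer except NameError) → 'G' (after the try/except). Output: HVKG

Answer: HVKG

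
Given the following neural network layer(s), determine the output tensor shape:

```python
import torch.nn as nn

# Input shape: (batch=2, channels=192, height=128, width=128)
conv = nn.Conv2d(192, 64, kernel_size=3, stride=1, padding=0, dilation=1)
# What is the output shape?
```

Input: (2, 192, 128, 128) -> Output: (2, 64, 126, 126)

Answer: (2, 64, 126, 126)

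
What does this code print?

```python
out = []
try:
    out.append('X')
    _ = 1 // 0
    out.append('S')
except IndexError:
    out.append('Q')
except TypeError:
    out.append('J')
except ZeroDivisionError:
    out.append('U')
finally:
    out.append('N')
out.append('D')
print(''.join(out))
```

Execution trace: 'X' (try body) → 'U' (except ZeroDivisionError) → 'N' (finally) → 'D' (after the try/except). Output: XUND

Answer: XUND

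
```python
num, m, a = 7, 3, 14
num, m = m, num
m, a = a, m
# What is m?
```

Trace:
`num, m, a = 7, 3, 14` → num = 7; m = 3; a = 14
`num, m = m, num` → num = 3; m = 7
`m, a = a, m` → m = 14; a = 7
So m = 14

Answer: 14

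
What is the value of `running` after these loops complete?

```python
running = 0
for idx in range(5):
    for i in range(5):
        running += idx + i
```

Sum of all idx+i for idx,i in 5x5
`running` takes the values: 0 → 1 → 3 → 6 → 10 → 11 → 13 → 16 → 20 → 25 → 27 → 30 → 34 → 39 → 45 → 48 → 52 → 57 → 63 → 70 → 74 → 79 → 85 → 92 → 100

Answer: 100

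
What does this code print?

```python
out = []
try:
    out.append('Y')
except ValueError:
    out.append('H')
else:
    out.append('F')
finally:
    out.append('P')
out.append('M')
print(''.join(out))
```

Execution trace: 'Y' (try body, no exception) → 'F' (else) → 'P' (finally) → 'M' (after the try/except). Output: YFPM

Answer: YFPM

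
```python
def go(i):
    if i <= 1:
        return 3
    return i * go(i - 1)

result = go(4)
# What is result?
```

go(4) = 4 * 3 * 2 * 3 = 72

Answer: 72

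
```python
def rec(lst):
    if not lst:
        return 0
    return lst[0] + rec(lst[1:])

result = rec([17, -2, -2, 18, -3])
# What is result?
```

17 + (-2) + (-2) + 18 + (-3) + 0 = 28

Answer: 28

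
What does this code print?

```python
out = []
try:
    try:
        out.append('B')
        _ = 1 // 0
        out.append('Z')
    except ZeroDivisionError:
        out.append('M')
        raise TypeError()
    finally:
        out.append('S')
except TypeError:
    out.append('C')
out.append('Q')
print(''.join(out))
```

Execution trace: 'B' (inner try body) → 'M' (inner except ZeroDivisionError) → 'S' (inner finally) → 'C' (outer except TypeError) → 'Q' (after the try/except). Output: BMSCQ

Answer: BMSCQ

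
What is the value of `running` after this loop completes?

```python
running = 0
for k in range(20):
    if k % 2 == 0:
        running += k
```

Sum of even numbers 0 to 19
`running` takes the values: 0 → 2 → 6 → 12 → 20 → 30 → 42 → 56 → 72 → 90

Answer: 90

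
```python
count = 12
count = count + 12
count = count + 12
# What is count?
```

Trace:
`count = 12` → count = 12
`count = count + 12` → count = 24
`count = count + 12` → count = 36
So count = 36

Answer: 36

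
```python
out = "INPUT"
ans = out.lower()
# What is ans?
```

Trace:
`out = "INPUT"` → out = 'INPUT'
`ans = out.lower()` → ans = 'input'
So ans = 'input'

Answer: 'input'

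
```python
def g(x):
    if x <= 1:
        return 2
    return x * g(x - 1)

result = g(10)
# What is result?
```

g(10) = 10 * 9 * 8 * 7 * 6 * 5 * 4 * 3 * 2 * 2 = 7257600

Answer: 7257600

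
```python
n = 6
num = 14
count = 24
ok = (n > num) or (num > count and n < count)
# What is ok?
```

Trace:
`n = 6` → n = 6
`num = 14` → num = 14
`count = 24` → count = 24
`ok = (n > num) or (num > count and n < count)` → ok = False
So ok = False

Answer: False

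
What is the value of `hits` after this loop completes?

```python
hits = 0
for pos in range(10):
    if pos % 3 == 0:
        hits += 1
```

Count numbers divisible by 3 in range(10)
`hits` takes the values: 0 → 1 → 2 → 3 → 4

Answer: 4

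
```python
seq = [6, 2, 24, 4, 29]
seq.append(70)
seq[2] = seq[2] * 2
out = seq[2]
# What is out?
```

Trace:
`seq = [6, 2, 24, 4, 29]` → seq = [6, 2, 24, 4, 29]
`seq.append(70)` → seq = [6, 2, 24, 4, 29, 70]
`seq[2] = seq[2] * 2` → seq = [6, 2, 48, 4, 29, 70]
`out = seq[2]` → out = 48
So out = 48

Answer: 48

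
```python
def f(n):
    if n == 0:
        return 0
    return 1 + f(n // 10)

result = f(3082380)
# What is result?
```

Count of digits of 3082380: 7

Answer: 7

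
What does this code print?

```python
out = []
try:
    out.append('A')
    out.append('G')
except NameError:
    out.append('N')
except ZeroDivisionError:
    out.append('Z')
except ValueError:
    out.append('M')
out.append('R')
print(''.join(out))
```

Execution trace: 'A' (try body) → 'G' (try body, no exception) → 'R' (after the try/except). Output: AGR

Answer: AGR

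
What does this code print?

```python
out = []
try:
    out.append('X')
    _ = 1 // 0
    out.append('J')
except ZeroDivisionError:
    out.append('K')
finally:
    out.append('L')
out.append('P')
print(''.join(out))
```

Execution trace: 'X' (try body) → 'K' (except ZeroDivisionError) → 'L' (finally) → 'P' (after the try/except). Output: XKLP

Answer: XKLP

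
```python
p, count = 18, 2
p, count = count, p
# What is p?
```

Trace:
`p, count = 18, 2` → p = 18; count = 2
`p, count = count, p` → p = 2; count = 18
So p = 2

Answer: 2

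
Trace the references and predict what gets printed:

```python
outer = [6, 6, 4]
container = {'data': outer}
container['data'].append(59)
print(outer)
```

Key concept: dict holds reference to list.
Step by step:
`outer = [6, 6, 4]` → outer = [6, 6, 4]
`container = {'data': outer}` → container = {'data': [6, 6, 4]}
`container['data'].append(59)` → outer = [6, 6, 4, 59]; container = {'data': [6, 6, 4, 59]}
`print(outer)` → prints [6, 6, 4, 59]

Answer: [6, 6, 4, 59]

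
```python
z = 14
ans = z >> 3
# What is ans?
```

Trace:
`z = 14` → z = 14
`ans = z >> 3` → ans = 1
So ans = 1

Answer: 1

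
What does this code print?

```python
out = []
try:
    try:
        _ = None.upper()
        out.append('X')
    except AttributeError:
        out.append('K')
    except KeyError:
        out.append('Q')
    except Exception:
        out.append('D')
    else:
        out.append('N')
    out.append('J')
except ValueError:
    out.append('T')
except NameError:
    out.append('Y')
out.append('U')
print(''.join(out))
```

Execution trace: 'K' (inner except AttributeError) → 'J' (try body, no exception) → 'U' (after the try/except). Output: KJU

Answer: KJU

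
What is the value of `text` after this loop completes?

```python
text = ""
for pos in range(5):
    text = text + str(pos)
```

Concatenate digits 0 to 4
`text` takes the values: "" → "0" → "01" → "012" → "0123" → "01234"

Answer: "01234"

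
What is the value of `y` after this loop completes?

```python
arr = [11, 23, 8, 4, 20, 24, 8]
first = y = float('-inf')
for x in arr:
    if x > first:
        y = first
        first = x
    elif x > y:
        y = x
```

Second largest (with repeats) in [11, 23, 8, 4, 20, 24, 8]
`y` takes the values: -inf → 11 → 20 → 23

Answer: 23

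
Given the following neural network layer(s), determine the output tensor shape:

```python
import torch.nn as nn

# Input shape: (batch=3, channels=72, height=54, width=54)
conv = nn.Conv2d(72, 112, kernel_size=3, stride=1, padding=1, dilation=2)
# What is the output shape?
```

Input: (3, 72, 54, 54) -> Output: (3, 112, 52, 52)

Answer: (3, 112, 52, 52)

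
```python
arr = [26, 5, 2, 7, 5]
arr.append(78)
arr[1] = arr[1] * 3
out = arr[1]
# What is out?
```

Trace:
`arr = [26, 5, 2, 7, 5]` → arr = [26, 5, 2, 7, 5]
`arr.append(78)` → arr = [26, 5, 2, 7, 5, 78]
`arr[1] = arr[1] * 3` → arr = [26, 15, 2, 7, 5, 78]
`out = arr[1]` → out = 15
So out = 15

Answer: 15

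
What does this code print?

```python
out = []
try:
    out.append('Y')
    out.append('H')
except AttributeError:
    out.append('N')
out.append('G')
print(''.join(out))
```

Execution trace: 'Y' (try body) → 'H' (try body, no exception) → 'G' (after the try/except). Output: YHG

Answer: YHG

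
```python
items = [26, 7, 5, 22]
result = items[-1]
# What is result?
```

Trace:
`items = [26, 7, 5, 22]` → items = [26, 7, 5, 22]
`result = items[-1]` → result = 22
So result = 22

Answer: 22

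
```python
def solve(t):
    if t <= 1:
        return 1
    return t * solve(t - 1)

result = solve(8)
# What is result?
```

solve(8) = 8 * 7 * 6 * 5 * 4 * 3 * 2 * 1 = 40320

Answer: 40320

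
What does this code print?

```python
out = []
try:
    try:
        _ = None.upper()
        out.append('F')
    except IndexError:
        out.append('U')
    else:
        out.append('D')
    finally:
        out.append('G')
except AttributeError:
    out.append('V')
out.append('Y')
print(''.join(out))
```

Execution trace: 'G' (finally) → 'V' (outer except AttributeError) → 'Y' (after the try/except). Output: GVY

Answer: GVY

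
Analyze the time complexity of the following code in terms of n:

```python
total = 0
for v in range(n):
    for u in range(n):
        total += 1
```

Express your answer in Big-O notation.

Each loop level contributes: n × n. Multiplying the contributions gives O(n^2).

Answer: O(n^2)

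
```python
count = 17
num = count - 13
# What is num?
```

Trace:
`count = 17` → count = 17
`num = count - 13` → num = 4
So num = 4

Answer: 4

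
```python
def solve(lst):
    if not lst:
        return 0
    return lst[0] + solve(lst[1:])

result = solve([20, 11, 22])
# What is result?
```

20 + 11 + 22 + 0 = 53

Answer: 53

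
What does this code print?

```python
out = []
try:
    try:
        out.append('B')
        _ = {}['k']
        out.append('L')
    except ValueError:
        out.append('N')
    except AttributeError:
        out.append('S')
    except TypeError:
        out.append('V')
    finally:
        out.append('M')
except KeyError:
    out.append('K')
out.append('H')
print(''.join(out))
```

Execution trace: 'B' (try body) → 'M' (finally) → 'K' (outer except KeyError) → 'H' (after the try/except). Output: BMKH

Answer: BMKH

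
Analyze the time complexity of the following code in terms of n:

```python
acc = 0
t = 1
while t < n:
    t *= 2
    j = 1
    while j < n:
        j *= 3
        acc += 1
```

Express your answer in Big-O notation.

Each loop level contributes: log n × log n. Multiplying the contributions gives O(log² n).

Answer: O(log² n)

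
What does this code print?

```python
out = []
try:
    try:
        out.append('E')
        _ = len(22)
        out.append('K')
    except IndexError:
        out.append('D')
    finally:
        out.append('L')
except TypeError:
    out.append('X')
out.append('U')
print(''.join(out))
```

Execution trace: 'E' (try body) → 'L' (finally) → 'X' (outer except TypeError) → 'U' (after the try/except). Output: ELXU

Answer: ELXU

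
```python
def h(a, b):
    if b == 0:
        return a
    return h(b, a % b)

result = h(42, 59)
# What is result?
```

h(42, 59) -> h(59, 42) -> h(42, 17) -> h(17, 8) -> h(8, 1) -> h(1, 0) -> 1

Answer: 1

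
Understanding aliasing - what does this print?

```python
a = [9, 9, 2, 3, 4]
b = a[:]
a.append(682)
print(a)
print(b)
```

Key concept: slice [:] creates copy.
Step by step:
`a = [9, 9, 2, 3, 4]` → a = [9, 9, 2, 3, 4]
`b = a[:]` → b = [9, 9, 2, 3, 4]
`a.append(682)` → a = [9, 9, 2, 3, 4, 682]
`print(a)` → prints [9, 9, 2, 3, 4, 682]
`print(b)` → prints [9, 9, 2, 3, 4]

Answer:
[9, 9, 2, 3, 4, 682]
[9, 9, 2, 3, 4]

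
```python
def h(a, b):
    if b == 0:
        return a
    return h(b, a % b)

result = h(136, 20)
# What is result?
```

h(136, 20) -> h(20, 16) -> h(16, 4) -> h(4, 0) -> 4

Answer: 4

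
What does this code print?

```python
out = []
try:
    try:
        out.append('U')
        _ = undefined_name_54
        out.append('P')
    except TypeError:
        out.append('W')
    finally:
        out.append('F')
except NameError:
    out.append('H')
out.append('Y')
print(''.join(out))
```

Execution trace: 'U' (inner try body) → 'F' (inner finally) → 'H' (outer except NameError) → 'Y' (after the try/except). Output: UFHY

Answer: UFHY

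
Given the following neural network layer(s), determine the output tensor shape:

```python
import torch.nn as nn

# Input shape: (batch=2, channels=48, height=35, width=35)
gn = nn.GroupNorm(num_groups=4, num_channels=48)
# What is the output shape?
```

Input: (2, 48, 35, 35) -> Output: (2, 48, 35, 35)

Answer: (2, 48, 35, 35)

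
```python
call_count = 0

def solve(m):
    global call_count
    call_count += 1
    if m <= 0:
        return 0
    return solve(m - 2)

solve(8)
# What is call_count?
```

Linear recursion stepping by 2: 5 calls from m=8 down to ≤0.

Answer: 5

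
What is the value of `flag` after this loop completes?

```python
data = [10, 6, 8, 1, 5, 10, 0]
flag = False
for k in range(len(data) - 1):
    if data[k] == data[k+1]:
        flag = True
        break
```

Check consecutive duplicates in [10, 6, 8, 1, 5, 10, 0]
`flag` takes the values: False

Answer: False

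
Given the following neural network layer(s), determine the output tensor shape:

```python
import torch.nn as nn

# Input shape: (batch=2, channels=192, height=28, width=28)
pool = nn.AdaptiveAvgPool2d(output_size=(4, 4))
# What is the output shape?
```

Input: (2, 192, 28, 28) -> Output: (2, 192, 4, 4)

Answer: (2, 192, 4, 4)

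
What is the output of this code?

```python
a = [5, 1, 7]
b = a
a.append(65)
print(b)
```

Key concept: basic list aliasing.
Step by step:
`a = [5, 1, 7]` → a = [5, 1, 7]
`b = a` → b = [5, 1, 7] (same object as a)
`a.append(65)` → a = [5, 1, 7, 65] (same object as b); b = [5, 1, 7, 65] (same object as a)
`print(b)` → prints [5, 1, 7, 65]

Answer: [5, 1, 7, 65]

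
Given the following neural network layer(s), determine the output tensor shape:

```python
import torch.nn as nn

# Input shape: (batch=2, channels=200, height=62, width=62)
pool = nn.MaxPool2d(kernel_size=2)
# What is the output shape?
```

Input: (2, 200, 62, 62) -> Output: (2, 200, 31, 31)

Answer: (2, 200, 31, 31)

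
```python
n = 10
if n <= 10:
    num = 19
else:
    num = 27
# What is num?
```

Trace:
`n = 10` → n = 10
`if n <= 10: ...` → n <= 10 is True → num = 19
So num = 19

Answer: 19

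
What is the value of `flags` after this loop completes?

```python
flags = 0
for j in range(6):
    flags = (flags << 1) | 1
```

Build 6 consecutive 1-bits: 0b111111
`flags` takes the values: 0 → 1 → 3 → 7 → 15 → 31 → 63

Answer: 63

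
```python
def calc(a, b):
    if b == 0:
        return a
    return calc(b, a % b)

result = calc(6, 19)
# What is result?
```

calc(6, 19) -> calc(19, 6) -> calc(6, 1) -> calc(1, 0) -> 1

Answer: 1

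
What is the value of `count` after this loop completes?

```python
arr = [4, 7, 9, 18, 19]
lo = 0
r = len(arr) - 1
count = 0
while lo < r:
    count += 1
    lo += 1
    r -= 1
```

Iterations until pointers meet (list length 5)
`count` takes the values: 0 → 1 → 2

Answer: 2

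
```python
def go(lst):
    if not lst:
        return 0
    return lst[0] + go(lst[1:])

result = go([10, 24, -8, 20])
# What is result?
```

10 + 24 + (-8) + 20 + 0 = 46

Answer: 46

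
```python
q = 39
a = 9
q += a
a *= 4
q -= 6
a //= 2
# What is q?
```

Trace:
`q = 39` → q = 39
`a = 9` → a = 9
`q += a` → q = 48
`a *= 4` → a = 36
`q -= 6` → q = 42
`a //= 2` → a = 18
So q = 42

Answer: 42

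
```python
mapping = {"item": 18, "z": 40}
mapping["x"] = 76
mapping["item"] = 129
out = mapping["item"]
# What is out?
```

Trace:
`mapping = {"item": 18, "z": 40}` → mapping = {'item': 18, 'z': 40}
`mapping["x"] = 76` → mapping = {'item': 18, 'z': 40, 'x': 76}
`mapping["item"] = 129` → mapping = {'item': 129, 'z': 40, 'x': 76}
`out = mapping["item"]` → out = 129
So out = 129

Answer: 129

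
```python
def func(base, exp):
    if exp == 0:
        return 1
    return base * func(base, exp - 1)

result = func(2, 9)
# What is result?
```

func(2, 9) = 2 * 2 * 2 * 2 * 2 * 2 * 2 * 2 * 2 = 512

Answer: 512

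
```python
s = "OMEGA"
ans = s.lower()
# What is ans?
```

Trace:
`s = "OMEGA"` → s = 'OMEGA'
`ans = s.lower()` → ans = 'omega'
So ans = 'omega'

Answer: 'omega'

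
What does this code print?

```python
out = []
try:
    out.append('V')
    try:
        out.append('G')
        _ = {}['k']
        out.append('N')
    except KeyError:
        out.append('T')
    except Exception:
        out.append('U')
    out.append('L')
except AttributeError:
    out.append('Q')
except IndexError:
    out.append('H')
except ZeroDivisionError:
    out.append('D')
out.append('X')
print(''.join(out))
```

Execution trace: 'V' (try body) → 'G' (inner try body) → 'T' (inner except KeyError) → 'L' (try body, no exception) → 'X' (after the try/except). Output: VGTLX

Answer: VGTLX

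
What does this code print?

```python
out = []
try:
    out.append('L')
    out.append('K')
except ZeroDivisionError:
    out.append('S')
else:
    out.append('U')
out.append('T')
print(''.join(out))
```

Execution trace: 'L' (try body) → 'K' (try body, no exception) → 'U' (else) → 'T' (after the try/except). Output: LKUT

Answer: LKUT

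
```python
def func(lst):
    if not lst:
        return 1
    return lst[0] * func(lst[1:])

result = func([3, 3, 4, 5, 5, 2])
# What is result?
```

Product over [3, 3, 4, 5, 5, 2] = 3 * 3 * 4 * 5 * 5 * 2 = 1800

Answer: 1800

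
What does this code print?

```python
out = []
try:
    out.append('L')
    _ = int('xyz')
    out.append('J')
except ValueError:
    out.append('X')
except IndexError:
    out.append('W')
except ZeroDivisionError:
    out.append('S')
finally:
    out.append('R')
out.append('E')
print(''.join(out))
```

Execution trace: 'L' (try body) → 'X' (except ValueError) → 'R' (finally) → 'E' (after the try/except). Output: LXRE

Answer: LXRE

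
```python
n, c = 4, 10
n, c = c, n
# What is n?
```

Trace:
`n, c = 4, 10` → n = 4; c = 10
`n, c = c, n` → n = 10; c = 4
So n = 10

Answer: 10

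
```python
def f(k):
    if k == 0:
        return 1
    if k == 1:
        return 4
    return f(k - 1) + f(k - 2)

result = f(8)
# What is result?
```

Build up from base cases: f(0)=1, f(1)=4, f(2)=5, f(3)=9, f(4)=14, f(5)=23, f(6)=37, ..., f(8)=97

Answer: 97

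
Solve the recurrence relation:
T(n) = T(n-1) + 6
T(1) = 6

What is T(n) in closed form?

Unrolling: T(n) = T(1) + 6·(n-1) = 6 + 6(n-1) = 6n.

Answer: T(n) = 6n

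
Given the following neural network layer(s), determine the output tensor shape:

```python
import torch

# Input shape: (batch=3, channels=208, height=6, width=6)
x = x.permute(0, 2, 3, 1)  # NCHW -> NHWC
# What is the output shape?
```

Input: (3, 208, 6, 6) -> Output: (3, 6, 6, 208)

Answer: (3, 6, 6, 208)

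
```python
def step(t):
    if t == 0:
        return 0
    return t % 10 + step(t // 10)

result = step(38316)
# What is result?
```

Sum of digits of 38316: 6 + 1 + 3 + 8 + 3 = 21

Answer: 21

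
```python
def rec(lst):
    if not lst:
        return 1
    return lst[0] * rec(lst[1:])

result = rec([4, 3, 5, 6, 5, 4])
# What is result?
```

Product over [4, 3, 5, 6, 5, 4] = 4 * 3 * 5 * 6 * 5 * 4 = 7200

Answer: 7200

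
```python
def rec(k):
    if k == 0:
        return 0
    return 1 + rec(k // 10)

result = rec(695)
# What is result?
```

Count of digits of 695: 3

Answer: 3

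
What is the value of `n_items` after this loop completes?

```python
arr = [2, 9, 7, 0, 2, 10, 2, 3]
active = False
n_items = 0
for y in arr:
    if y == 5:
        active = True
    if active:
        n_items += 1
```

Count elements after first 5 in [2, 9, 7, 0, 2, 10, 2, 3]
`n_items` takes the values: 0

Answer: 0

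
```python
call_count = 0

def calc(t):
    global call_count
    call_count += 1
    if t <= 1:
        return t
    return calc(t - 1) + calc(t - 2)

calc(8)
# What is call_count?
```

Calls(t) = 1 + Calls(t-1) + Calls(t-2); Calls(0)=Calls(1)=1. For t=8 this gives 67.

Answer: 67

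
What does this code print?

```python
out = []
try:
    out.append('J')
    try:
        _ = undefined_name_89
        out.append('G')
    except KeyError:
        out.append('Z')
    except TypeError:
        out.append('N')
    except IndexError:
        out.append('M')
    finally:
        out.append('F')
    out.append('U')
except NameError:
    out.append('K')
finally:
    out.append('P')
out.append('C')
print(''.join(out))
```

Execution trace: 'J' (try body) → 'F' (inner finally) → 'K' (except NameError) → 'P' (finally) → 'C' (after the try/except). Output: JFKPC

Answer: JFKPC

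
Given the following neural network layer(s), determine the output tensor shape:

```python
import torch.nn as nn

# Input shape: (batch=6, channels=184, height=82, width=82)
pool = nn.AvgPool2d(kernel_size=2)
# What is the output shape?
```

Input: (6, 184, 82, 82) -> Output: (6, 184, 41, 41)

Answer: (6, 184, 41, 41)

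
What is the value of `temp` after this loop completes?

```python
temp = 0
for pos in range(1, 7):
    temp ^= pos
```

XOR of 1 to 6
`temp` takes the values: 0 → 1 → 3 → 0 → 4 → 1 → 7

Answer: 7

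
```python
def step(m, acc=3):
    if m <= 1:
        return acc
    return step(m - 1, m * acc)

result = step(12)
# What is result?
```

Accumulator trace (n, acc): (12, 3) -> (11, 36) -> (10, 396) -> (9, 3960) -> (8, 35640) -> (7, 285120) -> (6, 1995840) -> (5, 11975040) -> (4, 59875200) -> (3, 239500800) -> (2, 718502400) -> (1, 1437004800) -> return 1437004800

Answer: 1437004800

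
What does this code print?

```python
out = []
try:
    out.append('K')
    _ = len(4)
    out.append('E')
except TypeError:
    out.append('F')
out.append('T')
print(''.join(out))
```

Execution trace: 'K' (try body) → 'F' (except TypeError) → 'T' (after the try/except). Output: KFT

Answer: KFT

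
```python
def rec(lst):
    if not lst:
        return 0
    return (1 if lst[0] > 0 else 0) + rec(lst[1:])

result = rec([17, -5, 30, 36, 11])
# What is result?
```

Count of positive elements in [17, -5, 30, 36, 11] = 4

Answer: 4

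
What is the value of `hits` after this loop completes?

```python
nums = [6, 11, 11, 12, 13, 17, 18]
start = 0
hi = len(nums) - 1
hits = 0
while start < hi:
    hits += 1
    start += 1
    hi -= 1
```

Iterations until pointers meet (list length 7)
`hits` takes the values: 0 → 1 → 2 → 3

Answer: 3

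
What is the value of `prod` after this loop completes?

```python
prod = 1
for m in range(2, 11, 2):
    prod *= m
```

Product of even numbers 2 to 10
`prod` takes the values: 1 → 2 → 8 → 48 → 384 → 3840

Answer: 3840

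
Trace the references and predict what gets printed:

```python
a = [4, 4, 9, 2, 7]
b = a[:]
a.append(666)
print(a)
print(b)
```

Key concept: slice [:] creates copy.
Step by step:
`a = [4, 4, 9, 2, 7]` → a = [4, 4, 9, 2, 7]
`b = a[:]` → b = [4, 4, 9, 2, 7]
`a.append(666)` → a = [4, 4, 9, 2, 7, 666]
`print(a)` → prints [4, 4, 9, 2, 7, 666]
`print(b)` → prints [4, 4, 9, 2, 7]

Answer:
[4, 4, 9, 2, 7, 666]
[4, 4, 9, 2, 7]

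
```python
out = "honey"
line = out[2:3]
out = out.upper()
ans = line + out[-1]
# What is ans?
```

Trace:
`out = "honey"` → out = 'honey'
`line = out[2:3]` → line = 'n'
`out = out.upper()` → out = 'HONEY'
`ans = line + out[-1]` → ans = 'nY'
So ans = 'nY'

Answer: 'nY'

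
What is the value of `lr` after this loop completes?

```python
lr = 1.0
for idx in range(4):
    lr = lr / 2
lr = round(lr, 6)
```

Halving LR 4 times: 1 / 2^4
`lr` takes the values: 1.0 → 0.5 → 0.25 → 0.125 → 0.0625

Answer: 0.0625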